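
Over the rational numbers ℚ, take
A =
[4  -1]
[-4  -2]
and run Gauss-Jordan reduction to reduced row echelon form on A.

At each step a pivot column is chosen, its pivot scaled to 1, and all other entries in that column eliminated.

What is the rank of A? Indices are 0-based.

rank = 2

[1] R0 /= 4  ⇒  (1, -1/4)
     R1 -= -4·R0  ⇒  (0, -3)
[2] R1 /= -3  ⇒  (0, 1)
     R0 -= -1/4·R1  ⇒  (1, 0)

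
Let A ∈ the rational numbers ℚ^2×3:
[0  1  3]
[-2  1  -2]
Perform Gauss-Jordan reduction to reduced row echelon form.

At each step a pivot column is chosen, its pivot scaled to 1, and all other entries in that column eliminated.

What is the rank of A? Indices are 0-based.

rank = 2

pivot(0,0): swap R0↔R1
pivot(0,0)=-2: scale R0 → (1, -1/2, 1)
pivot(1,1)=1: scale R1 → (0, 1, 3)
  clear (0,1): R0 −= (-1/2)R1 → (1, 0, 5/2)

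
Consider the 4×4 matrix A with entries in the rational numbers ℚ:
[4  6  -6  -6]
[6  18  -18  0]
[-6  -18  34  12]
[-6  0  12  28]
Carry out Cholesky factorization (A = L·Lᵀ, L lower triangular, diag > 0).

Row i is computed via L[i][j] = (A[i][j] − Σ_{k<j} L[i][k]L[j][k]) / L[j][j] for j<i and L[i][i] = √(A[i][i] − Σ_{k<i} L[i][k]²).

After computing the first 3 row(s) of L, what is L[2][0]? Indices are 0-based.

Step 1: L[0][0] = √(4) = 2.
  L[1][0] = (6) / L[0][0] = 3.
Step 2: L[1][1] = √(9) = 3.
  L[2][0] = (-6) / L[0][0] = -3.
  L[2][1] = (-9) / L[1][1] = -3.
Step 3: L[2][2] = √(16) = 4.

L[2][0] = -3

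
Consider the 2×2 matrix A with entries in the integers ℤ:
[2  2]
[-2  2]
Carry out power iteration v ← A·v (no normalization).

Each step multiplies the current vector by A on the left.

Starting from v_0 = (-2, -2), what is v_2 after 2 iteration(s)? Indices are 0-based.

v_0 = (-2, -2).
v_1 = A·v_0 = (-8, 0).
v_2 = A·v_1 = (-16, 16).

v_2 = (-16, 16)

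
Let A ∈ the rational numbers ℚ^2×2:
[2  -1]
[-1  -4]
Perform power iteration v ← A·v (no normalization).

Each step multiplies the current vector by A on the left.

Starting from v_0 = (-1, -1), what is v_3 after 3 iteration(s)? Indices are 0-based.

v_0 = (-1, -1).
v_1 = A·v_0 = (-1, 5).
v_2 = A·v_1 = (-7, -19).
v_3 = A·v_2 = (5, 83).

v_3 = (5, 83)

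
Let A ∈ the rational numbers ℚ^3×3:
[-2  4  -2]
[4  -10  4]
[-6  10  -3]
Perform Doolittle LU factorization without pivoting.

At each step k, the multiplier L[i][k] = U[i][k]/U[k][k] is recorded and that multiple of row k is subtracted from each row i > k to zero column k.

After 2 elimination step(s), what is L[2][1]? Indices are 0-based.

[col 0] pivot -2
  R1 -= -2*R0 → (0, -2, 0)  (L[1][0] := -2)
  R2 -= 3*R0 → (0, -2, 3)  (L[2][0] := 3)
[col 1] pivot -2
  R2 -= 1*R1 → (0, 0, 3)  (L[2][1] := 1)

L[2][1] = 1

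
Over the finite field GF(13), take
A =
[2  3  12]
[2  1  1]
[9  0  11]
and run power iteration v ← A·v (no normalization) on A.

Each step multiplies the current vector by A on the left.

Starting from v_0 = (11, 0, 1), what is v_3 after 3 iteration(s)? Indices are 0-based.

v_3 = (12, 3, 6)

v_0 = (11, 0, 1).
v_1 = A·v_0 = (8, 10, 6).
v_2 = A·v_1 = (1, 6, 8).
v_3 = A·v_2 = (12, 3, 6).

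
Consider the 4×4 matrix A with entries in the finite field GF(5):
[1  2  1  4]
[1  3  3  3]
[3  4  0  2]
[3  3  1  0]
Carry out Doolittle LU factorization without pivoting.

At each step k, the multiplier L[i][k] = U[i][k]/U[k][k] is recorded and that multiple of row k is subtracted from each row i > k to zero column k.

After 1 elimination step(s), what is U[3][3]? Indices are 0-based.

U[3][3] = 3

k=0: U[0][0]=1
  eliminate (1,0): mult=1, new row 1: (0, 1, 2, 4); set L[1][0]=1
  eliminate (2,0): mult=3, new row 2: (0, 3, 2, 0); set L[2][0]=3
  eliminate (3,0): mult=3, new row 3: (0, 2, 3, 3); set L[3][0]=3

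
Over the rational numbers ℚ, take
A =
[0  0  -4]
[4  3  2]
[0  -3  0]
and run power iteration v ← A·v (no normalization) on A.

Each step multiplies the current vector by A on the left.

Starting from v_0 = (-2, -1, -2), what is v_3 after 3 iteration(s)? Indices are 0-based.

v_0 = (-2, -1, -2).
v_1 = A·v_0 = (8, -15, 3).
v_2 = A·v_1 = (-12, -7, 45).
v_3 = A·v_2 = (-180, 21, 21).

v_3 = (-180, 21, 21)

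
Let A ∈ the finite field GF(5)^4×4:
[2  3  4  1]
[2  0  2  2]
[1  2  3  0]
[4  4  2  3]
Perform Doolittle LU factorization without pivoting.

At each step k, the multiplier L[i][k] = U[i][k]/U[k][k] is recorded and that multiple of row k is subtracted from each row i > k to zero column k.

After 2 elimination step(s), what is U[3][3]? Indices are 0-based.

U[3][3] = 2

[col 0] pivot 2
  R1 -= 1*R0 → (0, 2, 3, 1)  (L[1][0] := 1)
  R2 -= 3*R0 → (0, 3, 1, 2)  (L[2][0] := 3)
  R3 -= 2*R0 → (0, 3, 4, 1)  (L[3][0] := 2)
[col 1] pivot 2
  R2 -= 4*R1 → (0, 0, 4, 3)  (L[2][1] := 4)
  R3 -= 4*R1 → (0, 0, 2, 2)  (L[3][1] := 4)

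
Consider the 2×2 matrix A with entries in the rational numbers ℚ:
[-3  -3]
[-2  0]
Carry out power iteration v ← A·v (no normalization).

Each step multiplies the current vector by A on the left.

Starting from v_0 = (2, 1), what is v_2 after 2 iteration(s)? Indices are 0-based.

v_2 = (39, 18)

v_0 = (2, 1).
v_1 = A·v_0 = (-9, -4).
v_2 = A·v_1 = (39, 18).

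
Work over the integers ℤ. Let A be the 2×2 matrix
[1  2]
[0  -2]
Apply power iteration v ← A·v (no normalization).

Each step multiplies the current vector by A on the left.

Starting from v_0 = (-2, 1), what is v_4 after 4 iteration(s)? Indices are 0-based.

v_4 = (-12, 16)

v_0 = (-2, 1).
v_1 = A·v_0 = (0, -2).
v_2 = A·v_1 = (-4, 4).
v_3 = A·v_2 = (4, -8).
v_4 = A·v_3 = (-12, 16).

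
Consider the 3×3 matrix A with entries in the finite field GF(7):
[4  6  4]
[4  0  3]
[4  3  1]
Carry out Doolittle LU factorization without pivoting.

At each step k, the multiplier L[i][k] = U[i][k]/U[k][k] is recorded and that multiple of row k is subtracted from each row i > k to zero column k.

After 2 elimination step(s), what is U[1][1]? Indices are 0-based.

U[1][1] = 1

[col 0] pivot 4
  R1 -= 1*R0 → (0, 1, 6)  (L[1][0] := 1)
  R2 -= 1*R0 → (0, 4, 4)  (L[2][0] := 1)
[col 1] pivot 1
  R2 -= 4*R1 → (0, 0, 1)  (L[2][1] := 4)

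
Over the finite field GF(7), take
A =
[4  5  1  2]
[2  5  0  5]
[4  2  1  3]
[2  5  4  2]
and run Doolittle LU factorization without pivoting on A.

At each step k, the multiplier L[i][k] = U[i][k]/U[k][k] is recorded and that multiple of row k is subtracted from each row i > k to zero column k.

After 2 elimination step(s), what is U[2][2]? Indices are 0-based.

U[2][2] = 5

Step 1: pivot at (0,0) is 4.
  row1 ← row1 − (4)·row0  ⇒  L[1][0]=4, U row1=(0, 6, 3, 4)
  row2 ← row2 − (1)·row0  ⇒  L[2][0]=1, U row2=(0, 4, 0, 1)
  row3 ← row3 − (4)·row0  ⇒  L[3][0]=4, U row3=(0, 6, 0, 1)
Step 2: pivot at (1,1) is 6.
  row2 ← row2 − (3)·row1  ⇒  L[2][1]=3, U row2=(0, 0, 5, 3)
  row3 ← row3 − (1)·row1  ⇒  L[3][1]=1, U row3=(0, 0, 4, 4)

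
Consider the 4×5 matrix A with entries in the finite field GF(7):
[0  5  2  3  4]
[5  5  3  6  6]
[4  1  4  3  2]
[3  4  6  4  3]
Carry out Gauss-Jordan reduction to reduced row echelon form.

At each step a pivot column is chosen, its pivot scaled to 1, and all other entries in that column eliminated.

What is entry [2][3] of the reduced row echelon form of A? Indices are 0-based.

step 1: exchange rows 0,1
step 1: normalize row 0 (÷5) = (1, 1, 2, 4, 4)
  row 2: subtract 4×row0 = (0, 4, 3, 1, 0)
  row 3: subtract 3×row0 = (0, 1, 0, 6, 5)
step 2: normalize row 1 (÷5) = (0, 1, 6, 2, 5)
  row 0: subtract 1×row1 = (1, 0, 3, 2, 6)
  row 2: subtract 4×row1 = (0, 0, 0, 0, 1)
  row 3: subtract 1×row1 = (0, 0, 1, 4, 0)
step 3: exchange rows 2,3
step 3: normalize row 2 (÷1) = (0, 0, 1, 4, 0)
  row 0: subtract 3×row2 = (1, 0, 0, 4, 6)
  row 1: subtract 6×row2 = (0, 1, 0, 6, 5)
skip col 3 (zero from row 3)
step 4: normalize row 3 (÷1) = (0, 0, 0, 0, 1)
  row 0: subtract 6×row3 = (1, 0, 0, 4, 0)
  row 1: subtract 5×row3 = (0, 1, 0, 6, 0)

M[2][3] = 4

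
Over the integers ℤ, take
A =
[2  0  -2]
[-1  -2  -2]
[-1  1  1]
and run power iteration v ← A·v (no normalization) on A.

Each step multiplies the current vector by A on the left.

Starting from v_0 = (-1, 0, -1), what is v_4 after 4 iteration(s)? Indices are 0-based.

v_0 = (-1, 0, -1).
v_1 = A·v_0 = (0, 3, 0).
v_2 = A·v_1 = (0, -6, 3).
v_3 = A·v_2 = (-6, 6, -3).
v_4 = A·v_3 = (-6, 0, 9).

v_4 = (-6, 0, 9)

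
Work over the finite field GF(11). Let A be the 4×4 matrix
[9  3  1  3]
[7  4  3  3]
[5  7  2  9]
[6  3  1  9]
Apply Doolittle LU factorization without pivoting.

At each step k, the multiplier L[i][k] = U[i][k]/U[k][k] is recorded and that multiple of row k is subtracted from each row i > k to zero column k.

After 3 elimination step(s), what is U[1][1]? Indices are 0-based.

U[1][1] = 9

[col 0] pivot 9
  R1 -= 2*R0 → (0, 9, 1, 8)  (L[1][0] := 2)
  R2 -= 3*R0 → (0, 9, 10, 0)  (L[2][0] := 3)
  R3 -= 8*R0 → (0, 1, 4, 7)  (L[3][0] := 8)
[col 1] pivot 9
  R2 -= 1*R1 → (0, 0, 9, 3)  (L[2][1] := 1)
  R3 -= 5*R1 → (0, 0, 10, 0)  (L[3][1] := 5)
[col 2] pivot 9
  R3 -= 6*R2 → (0, 0, 0, 4)  (L[3][2] := 6)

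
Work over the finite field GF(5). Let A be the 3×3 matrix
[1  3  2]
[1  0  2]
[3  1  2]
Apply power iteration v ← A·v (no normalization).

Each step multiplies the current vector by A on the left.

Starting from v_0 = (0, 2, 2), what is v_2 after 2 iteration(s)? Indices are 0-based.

v_0 = (0, 2, 2).
v_1 = A·v_0 = (0, 4, 1).
v_2 = A·v_1 = (4, 2, 1).

v_2 = (4, 2, 1)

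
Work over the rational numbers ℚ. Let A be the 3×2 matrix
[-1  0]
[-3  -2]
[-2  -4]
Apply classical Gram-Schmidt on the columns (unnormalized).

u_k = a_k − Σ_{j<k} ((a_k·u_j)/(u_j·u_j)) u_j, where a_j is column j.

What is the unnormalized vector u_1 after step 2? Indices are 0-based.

u_1 = (1, 1, -2)

Step 1: u_0 = a_0 = (-1, -3, -2).
Step 2: u_1 = a_1 − (1)·u_0 = (1, 1, -2).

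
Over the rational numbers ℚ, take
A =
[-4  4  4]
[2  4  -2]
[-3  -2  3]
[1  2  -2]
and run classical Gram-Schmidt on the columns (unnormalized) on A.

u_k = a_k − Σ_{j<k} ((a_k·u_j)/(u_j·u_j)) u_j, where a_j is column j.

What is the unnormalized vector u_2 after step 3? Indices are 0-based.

u_2 = (1/15, 4/15, -1/5, -13/15)

Step 1: u_0 = a_0 = (-4, 2, -3, 1).
Step 2: u_1 = a_1 − (0)·u_0 = (4, 4, -2, 2).
Step 3: u_2 = a_2 − (-31/30)·u_0 − (-1/20)·u_1 = (1/15, 4/15, -1/5, -13/15).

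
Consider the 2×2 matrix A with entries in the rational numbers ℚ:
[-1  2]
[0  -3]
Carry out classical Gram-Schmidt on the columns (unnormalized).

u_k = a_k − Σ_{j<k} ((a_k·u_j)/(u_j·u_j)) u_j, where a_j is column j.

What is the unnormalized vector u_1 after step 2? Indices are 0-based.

u_1 = (0, -3)

Step 1: u_0 = a_0 = (-1, 0).
Step 2: u_1 = a_1 − (-2)·u_0 = (0, -3).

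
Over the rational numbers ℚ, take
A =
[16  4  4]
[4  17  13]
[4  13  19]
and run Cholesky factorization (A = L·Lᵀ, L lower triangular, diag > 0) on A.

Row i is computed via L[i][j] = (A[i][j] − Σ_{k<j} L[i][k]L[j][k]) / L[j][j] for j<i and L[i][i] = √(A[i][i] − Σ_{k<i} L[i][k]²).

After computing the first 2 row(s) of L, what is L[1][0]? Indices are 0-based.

L[1][0] = 1

Step 1: L[0][0] = √(16) = 4.
  L[1][0] = (4) / L[0][0] = 1.
Step 2: L[1][1] = √(16) = 4.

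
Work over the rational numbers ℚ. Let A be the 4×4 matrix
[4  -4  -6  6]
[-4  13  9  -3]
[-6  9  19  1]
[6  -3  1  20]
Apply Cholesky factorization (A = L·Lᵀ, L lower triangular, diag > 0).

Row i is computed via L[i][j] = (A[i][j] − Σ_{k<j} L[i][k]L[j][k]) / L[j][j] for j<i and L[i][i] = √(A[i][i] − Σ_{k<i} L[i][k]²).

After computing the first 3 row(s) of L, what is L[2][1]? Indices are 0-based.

L[2][1] = 1

Step 1: L[0][0] = √(4) = 2.
  L[1][0] = (-4) / L[0][0] = -2.
Step 2: L[1][1] = √(9) = 3.
  L[2][0] = (-6) / L[0][0] = -3.
  L[2][1] = (3) / L[1][1] = 1.
Step 3: L[2][2] = √(9) = 3.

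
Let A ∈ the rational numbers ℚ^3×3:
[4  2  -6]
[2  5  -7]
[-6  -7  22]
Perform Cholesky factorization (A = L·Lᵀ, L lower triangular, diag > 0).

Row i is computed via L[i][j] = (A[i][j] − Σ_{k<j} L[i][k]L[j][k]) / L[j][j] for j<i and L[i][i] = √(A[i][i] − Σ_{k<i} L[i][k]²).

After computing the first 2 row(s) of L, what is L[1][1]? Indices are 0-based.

L[1][1] = 2

Step 1: L[0][0] = √(4) = 2.
  L[1][0] = (2) / L[0][0] = 1.
Step 2: L[1][1] = √(4) = 2.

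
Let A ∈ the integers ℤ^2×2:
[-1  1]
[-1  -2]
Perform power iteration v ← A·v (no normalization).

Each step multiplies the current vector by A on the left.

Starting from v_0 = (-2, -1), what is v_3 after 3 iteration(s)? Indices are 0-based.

v_0 = (-2, -1).
v_1 = A·v_0 = (1, 4).
v_2 = A·v_1 = (3, -9).
v_3 = A·v_2 = (-12, 15).

v_3 = (-12, 15)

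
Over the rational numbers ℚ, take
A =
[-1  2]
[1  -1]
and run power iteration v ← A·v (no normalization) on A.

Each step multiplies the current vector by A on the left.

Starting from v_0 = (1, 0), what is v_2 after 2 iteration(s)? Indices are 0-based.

v_0 = (1, 0).
v_1 = A·v_0 = (-1, 1).
v_2 = A·v_1 = (3, -2).

v_2 = (3, -2)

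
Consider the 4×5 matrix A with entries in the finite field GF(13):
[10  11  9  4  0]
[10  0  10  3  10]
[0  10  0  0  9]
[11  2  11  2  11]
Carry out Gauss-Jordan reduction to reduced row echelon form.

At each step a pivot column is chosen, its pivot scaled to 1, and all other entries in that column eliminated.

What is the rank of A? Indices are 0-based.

[1] R0 /= 10  ⇒  (1, 5, 10, 3, 0)
     R1 -= 10·R0  ⇒  (0, 2, 1, 12, 10)
     R3 -= 11·R0  ⇒  (0, 12, 5, 8, 11)
[2] R1 /= 2  ⇒  (0, 1, 7, 6, 5)
     R0 -= 5·R1  ⇒  (1, 0, 1, 12, 1)
     R2 -= 10·R1  ⇒  (0, 0, 8, 5, 11)
     R3 -= 12·R1  ⇒  (0, 0, 12, 1, 3)
[3] R2 /= 8  ⇒  (0, 0, 1, 12, 3)
     R0 -= 1·R2  ⇒  (1, 0, 0, 0, 11)
     R1 -= 7·R2  ⇒  (0, 1, 0, 0, 10)
     R3 -= 12·R2  ⇒  (0, 0, 0, 0, 6)
column 3 empty below row 3
[4] R3 /= 6  ⇒  (0, 0, 0, 0, 1)
     R0 -= 11·R3  ⇒  (1, 0, 0, 0, 0)
     R1 -= 10·R3  ⇒  (0, 1, 0, 0, 0)
     R2 -= 3·R3  ⇒  (0, 0, 1, 12, 0)

rank = 4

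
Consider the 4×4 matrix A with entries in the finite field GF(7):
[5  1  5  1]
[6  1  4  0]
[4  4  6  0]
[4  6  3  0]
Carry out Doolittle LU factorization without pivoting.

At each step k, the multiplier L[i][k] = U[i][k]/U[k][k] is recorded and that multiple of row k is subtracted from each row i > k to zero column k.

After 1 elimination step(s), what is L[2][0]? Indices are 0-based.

k=0: U[0][0]=5
  eliminate (1,0): mult=4, new row 1: (0, 4, 5, 3); set L[1][0]=4
  eliminate (2,0): mult=5, new row 2: (0, 6, 2, 2); set L[2][0]=5
  eliminate (3,0): mult=5, new row 3: (0, 1, 6, 2); set L[3][0]=5

L[2][0] = 5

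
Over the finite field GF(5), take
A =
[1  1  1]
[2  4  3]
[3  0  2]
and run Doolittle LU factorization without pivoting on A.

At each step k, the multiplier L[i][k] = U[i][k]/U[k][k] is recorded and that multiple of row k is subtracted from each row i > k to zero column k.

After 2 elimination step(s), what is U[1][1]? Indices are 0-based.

U[1][1] = 2

k=0: U[0][0]=1
  eliminate (1,0): mult=2, new row 1: (0, 2, 1); set L[1][0]=2
  eliminate (2,0): mult=3, new row 2: (0, 2, 4); set L[2][0]=3
k=1: U[1][1]=2
  eliminate (2,1): mult=1, new row 2: (0, 0, 3); set L[2][1]=1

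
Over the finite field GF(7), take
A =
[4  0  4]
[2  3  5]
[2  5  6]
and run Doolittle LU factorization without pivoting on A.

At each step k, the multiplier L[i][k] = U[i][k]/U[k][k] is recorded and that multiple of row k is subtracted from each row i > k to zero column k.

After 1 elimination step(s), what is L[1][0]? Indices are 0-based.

[col 0] pivot 4
  R1 -= 4*R0 → (0, 3, 3)  (L[1][0] := 4)
  R2 -= 4*R0 → (0, 5, 4)  (L[2][0] := 4)

L[1][0] = 4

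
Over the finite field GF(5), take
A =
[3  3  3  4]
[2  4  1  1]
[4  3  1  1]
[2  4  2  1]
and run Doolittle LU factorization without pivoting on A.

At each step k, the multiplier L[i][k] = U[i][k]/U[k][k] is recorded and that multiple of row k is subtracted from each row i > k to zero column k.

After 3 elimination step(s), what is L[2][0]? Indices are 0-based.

L[2][0] = 3

k=0: U[0][0]=3
  eliminate (1,0): mult=4, new row 1: (0, 2, 4, 0); set L[1][0]=4
  eliminate (2,0): mult=3, new row 2: (0, 4, 2, 4); set L[2][0]=3
  eliminate (3,0): mult=4, new row 3: (0, 2, 0, 0); set L[3][0]=4
k=1: U[1][1]=2
  eliminate (2,1): mult=2, new row 2: (0, 0, 4, 4); set L[2][1]=2
  eliminate (3,1): mult=1, new row 3: (0, 0, 1, 0); set L[3][1]=1
k=2: U[2][2]=4
  eliminate (3,2): mult=4, new row 3: (0, 0, 0, 4); set L[3][2]=4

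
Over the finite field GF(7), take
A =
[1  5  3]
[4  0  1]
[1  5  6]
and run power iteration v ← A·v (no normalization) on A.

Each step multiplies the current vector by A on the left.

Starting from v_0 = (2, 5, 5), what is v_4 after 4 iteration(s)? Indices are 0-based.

v_0 = (2, 5, 5).
v_1 = A·v_0 = (0, 6, 1).
v_2 = A·v_1 = (5, 1, 1).
v_3 = A·v_2 = (6, 0, 2).
v_4 = A·v_3 = (5, 5, 4).

v_4 = (5, 5, 4)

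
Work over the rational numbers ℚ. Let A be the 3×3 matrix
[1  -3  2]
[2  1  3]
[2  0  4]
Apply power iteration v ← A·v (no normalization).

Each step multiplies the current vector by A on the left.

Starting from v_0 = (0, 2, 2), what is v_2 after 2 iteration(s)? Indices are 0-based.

v_0 = (0, 2, 2).
v_1 = A·v_0 = (-2, 8, 8).
v_2 = A·v_1 = (-10, 28, 28).

v_2 = (-10, 28, 28)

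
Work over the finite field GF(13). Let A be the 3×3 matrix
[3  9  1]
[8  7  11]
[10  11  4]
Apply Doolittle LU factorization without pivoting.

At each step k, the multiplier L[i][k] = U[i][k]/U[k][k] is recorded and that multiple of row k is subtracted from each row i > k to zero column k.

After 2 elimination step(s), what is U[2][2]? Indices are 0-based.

U[2][2] = 12

k=0: U[0][0]=3
  eliminate (1,0): mult=7, new row 1: (0, 9, 4); set L[1][0]=7
  eliminate (2,0): mult=12, new row 2: (0, 7, 5); set L[2][0]=12
k=1: U[1][1]=9
  eliminate (2,1): mult=8, new row 2: (0, 0, 12); set L[2][1]=8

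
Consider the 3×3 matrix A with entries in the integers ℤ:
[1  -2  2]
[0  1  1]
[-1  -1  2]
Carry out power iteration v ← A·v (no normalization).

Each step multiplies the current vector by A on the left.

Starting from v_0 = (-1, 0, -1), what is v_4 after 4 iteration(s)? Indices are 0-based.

v_4 = (23, 9, 13)

v_0 = (-1, 0, -1).
v_1 = A·v_0 = (-3, -1, -1).
v_2 = A·v_1 = (-3, -2, 2).
v_3 = A·v_2 = (5, 0, 9).
v_4 = A·v_3 = (23, 9, 13).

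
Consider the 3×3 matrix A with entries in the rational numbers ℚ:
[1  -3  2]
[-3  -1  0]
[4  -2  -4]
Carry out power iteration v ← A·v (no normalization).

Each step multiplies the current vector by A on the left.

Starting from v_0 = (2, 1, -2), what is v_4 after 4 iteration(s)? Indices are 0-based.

v_0 = (2, 1, -2).
v_1 = A·v_0 = (-5, -7, 14).
v_2 = A·v_1 = (44, 22, -62).
v_3 = A·v_2 = (-146, -154, 380).
v_4 = A·v_3 = (1076, 592, -1796).

v_4 = (1076, 592, -1796)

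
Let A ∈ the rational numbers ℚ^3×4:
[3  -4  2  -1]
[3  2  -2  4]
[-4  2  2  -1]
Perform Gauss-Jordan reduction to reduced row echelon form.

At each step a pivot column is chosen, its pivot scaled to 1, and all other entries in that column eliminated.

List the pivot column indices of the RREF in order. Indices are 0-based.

pivot(0,0)=3: scale R0 → (1, -4/3, 2/3, -1/3)
  clear (1,0): R1 −= (3)R0 → (0, 6, -4, 5)
  clear (2,0): R2 −= (-4)R0 → (0, -10/3, 14/3, -7/3)
pivot(1,1)=6: scale R1 → (0, 1, -2/3, 5/6)
  clear (0,1): R0 −= (-4/3)R1 → (1, 0, -2/9, 7/9)
  clear (2,1): R2 −= (-10/3)R1 → (0, 0, 22/9, 4/9)
pivot(2,2)=22/9: scale R2 → (0, 0, 1, 2/11)
  clear (0,2): R0 −= (-2/9)R2 → (1, 0, 0, 9/11)
  clear (1,2): R1 −= (-2/3)R2 → (0, 1, 0, 21/22)

pivot columns: 0, 1, 2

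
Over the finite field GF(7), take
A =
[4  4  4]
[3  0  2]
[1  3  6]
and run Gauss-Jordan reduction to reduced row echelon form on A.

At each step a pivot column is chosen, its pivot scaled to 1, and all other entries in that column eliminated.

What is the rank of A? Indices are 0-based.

rank = 3

pivot(0,0)=4: scale R0 → (1, 1, 1)
  clear (1,0): R1 −= (3)R0 → (0, 4, 6)
  clear (2,0): R2 −= (1)R0 → (0, 2, 5)
pivot(1,1)=4: scale R1 → (0, 1, 5)
  clear (0,1): R0 −= (1)R1 → (1, 0, 3)
  clear (2,1): R2 −= (2)R1 → (0, 0, 2)
pivot(2,2)=2: scale R2 → (0, 0, 1)
  clear (0,2): R0 −= (3)R2 → (1, 0, 0)
  clear (1,2): R1 −= (5)R2 → (0, 1, 0)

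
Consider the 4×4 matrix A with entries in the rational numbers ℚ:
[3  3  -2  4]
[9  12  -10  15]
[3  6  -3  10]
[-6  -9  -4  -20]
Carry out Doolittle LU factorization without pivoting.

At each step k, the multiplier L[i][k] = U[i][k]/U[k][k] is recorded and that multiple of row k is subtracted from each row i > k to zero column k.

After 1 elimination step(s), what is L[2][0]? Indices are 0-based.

L[2][0] = 1

Step 1: pivot at (0,0) is 3.
  row1 ← row1 − (3)·row0  ⇒  L[1][0]=3, U row1=(0, 3, -4, 3)
  row2 ← row2 − (1)·row0  ⇒  L[2][0]=1, U row2=(0, 3, -1, 6)
  row3 ← row3 − (-2)·row0  ⇒  L[3][0]=-2, U row3=(0, -3, -8, -12)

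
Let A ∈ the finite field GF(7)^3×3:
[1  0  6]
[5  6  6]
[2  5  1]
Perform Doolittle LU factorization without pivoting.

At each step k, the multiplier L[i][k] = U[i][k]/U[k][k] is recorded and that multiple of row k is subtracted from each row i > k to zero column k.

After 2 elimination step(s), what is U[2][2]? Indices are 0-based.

U[2][2] = 2

[col 0] pivot 1
  R1 -= 5*R0 → (0, 6, 4)  (L[1][0] := 5)
  R2 -= 2*R0 → (0, 5, 3)  (L[2][0] := 2)
[col 1] pivot 6
  R2 -= 2*R1 → (0, 0, 2)  (L[2][1] := 2)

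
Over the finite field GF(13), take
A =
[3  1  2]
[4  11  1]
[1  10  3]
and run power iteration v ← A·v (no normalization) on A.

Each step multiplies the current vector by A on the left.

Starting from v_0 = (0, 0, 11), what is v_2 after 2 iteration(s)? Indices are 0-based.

v_2 = (0, 8, 10)

v_0 = (0, 0, 11).
v_1 = A·v_0 = (9, 11, 7).
v_2 = A·v_1 = (0, 8, 10).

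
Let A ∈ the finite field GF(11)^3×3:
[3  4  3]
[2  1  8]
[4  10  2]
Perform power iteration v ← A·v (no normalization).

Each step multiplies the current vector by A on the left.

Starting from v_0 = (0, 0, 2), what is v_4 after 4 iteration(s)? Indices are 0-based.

v_4 = (1, 10, 4)

v_0 = (0, 0, 2).
v_1 = A·v_0 = (6, 5, 4).
v_2 = A·v_1 = (6, 5, 5).
v_3 = A·v_2 = (9, 2, 7).
v_4 = A·v_3 = (1, 10, 4).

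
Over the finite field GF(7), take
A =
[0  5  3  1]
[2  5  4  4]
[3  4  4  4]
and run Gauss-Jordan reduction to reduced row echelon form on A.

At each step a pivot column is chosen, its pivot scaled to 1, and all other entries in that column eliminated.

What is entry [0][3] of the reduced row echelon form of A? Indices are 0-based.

step 1: exchange rows 0,1
step 1: normalize row 0 (÷2) = (1, 6, 2, 2)
  row 2: subtract 3×row0 = (0, 0, 5, 5)
step 2: normalize row 1 (÷5) = (0, 1, 2, 3)
  row 0: subtract 6×row1 = (1, 0, 4, 5)
step 3: normalize row 2 (÷5) = (0, 0, 1, 1)
  row 0: subtract 4×row2 = (1, 0, 0, 1)
  row 1: subtract 2×row2 = (0, 1, 0, 1)

M[0][3] = 1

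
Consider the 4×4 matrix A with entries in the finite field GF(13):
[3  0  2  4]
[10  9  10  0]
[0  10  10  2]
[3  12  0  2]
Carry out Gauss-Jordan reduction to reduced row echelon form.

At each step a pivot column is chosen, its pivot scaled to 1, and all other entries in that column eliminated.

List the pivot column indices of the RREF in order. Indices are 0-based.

pivot columns: 0, 1, 2, 3

pivot(0,0)=3: scale R0 → (1, 0, 5, 10)
  clear (1,0): R1 −= (10)R0 → (0, 9, 12, 4)
  clear (3,0): R3 −= (3)R0 → (0, 12, 11, 11)
pivot(1,1)=9: scale R1 → (0, 1, 10, 12)
  clear (2,1): R2 −= (10)R1 → (0, 0, 1, 12)
  clear (3,1): R3 −= (12)R1 → (0, 0, 8, 10)
pivot(2,2)=1: scale R2 → (0, 0, 1, 12)
  clear (0,2): R0 −= (5)R2 → (1, 0, 0, 2)
  clear (1,2): R1 −= (10)R2 → (0, 1, 0, 9)
  clear (3,2): R3 −= (8)R2 → (0, 0, 0, 5)
pivot(3,3)=5: scale R3 → (0, 0, 0, 1)
  clear (0,3): R0 −= (2)R3 → (1, 0, 0, 0)
  clear (1,3): R1 −= (9)R3 → (0, 1, 0, 0)
  clear (2,3): R2 −= (12)R3 → (0, 0, 1, 0)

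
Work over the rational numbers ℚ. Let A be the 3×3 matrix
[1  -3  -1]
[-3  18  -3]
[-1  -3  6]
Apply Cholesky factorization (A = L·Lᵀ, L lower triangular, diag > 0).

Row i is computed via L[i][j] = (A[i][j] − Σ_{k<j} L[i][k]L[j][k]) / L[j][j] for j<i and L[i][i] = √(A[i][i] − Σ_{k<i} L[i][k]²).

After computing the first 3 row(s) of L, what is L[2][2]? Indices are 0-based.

Step 1: L[0][0] = √(1) = 1.
  L[1][0] = (-3) / L[0][0] = -3.
Step 2: L[1][1] = √(9) = 3.
  L[2][0] = (-1) / L[0][0] = -1.
  L[2][1] = (-6) / L[1][1] = -2.
Step 3: L[2][2] = √(1) = 1.

L[2][2] = 1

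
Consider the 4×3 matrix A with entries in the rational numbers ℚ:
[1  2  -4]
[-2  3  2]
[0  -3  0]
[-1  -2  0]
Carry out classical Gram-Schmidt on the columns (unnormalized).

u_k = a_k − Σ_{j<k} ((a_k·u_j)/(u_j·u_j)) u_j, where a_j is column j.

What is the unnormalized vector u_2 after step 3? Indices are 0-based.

Step 1: u_0 = a_0 = (1, -2, 0, -1).
Step 2: u_1 = a_1 − (-1/3)·u_0 = (7/3, 7/3, -3, -7/3).
Step 3: u_2 = a_2 − (-4/3)·u_0 − (-7/38)·u_1 = (-85/38, -9/38, -21/38, -67/38).

u_2 = (-85/38, -9/38, -21/38, -67/38)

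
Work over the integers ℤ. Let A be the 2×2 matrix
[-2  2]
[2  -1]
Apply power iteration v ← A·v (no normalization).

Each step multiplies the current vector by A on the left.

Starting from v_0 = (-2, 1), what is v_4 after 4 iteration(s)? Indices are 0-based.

v_4 = (-278, 217)

v_0 = (-2, 1).
v_1 = A·v_0 = (6, -5).
v_2 = A·v_1 = (-22, 17).
v_3 = A·v_2 = (78, -61).
v_4 = A·v_3 = (-278, 217).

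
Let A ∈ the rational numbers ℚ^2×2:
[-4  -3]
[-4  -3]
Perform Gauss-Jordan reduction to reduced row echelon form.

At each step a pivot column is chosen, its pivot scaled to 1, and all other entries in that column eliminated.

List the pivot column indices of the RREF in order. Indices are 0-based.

pivot columns: 0

[1] R0 /= -4  ⇒  (1, 3/4)
     R1 -= -4·R0  ⇒  (0, 0)
column 1 empty below row 1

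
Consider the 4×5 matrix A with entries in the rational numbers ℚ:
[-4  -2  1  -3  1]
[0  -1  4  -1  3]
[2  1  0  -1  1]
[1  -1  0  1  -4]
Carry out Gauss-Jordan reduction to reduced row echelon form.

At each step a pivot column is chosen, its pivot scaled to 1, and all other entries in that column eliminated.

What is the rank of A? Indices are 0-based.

[1] R0 /= -4  ⇒  (1, 1/2, -1/4, 3/4, -1/4)
     R2 -= 2·R0  ⇒  (0, 0, 1/2, -5/2, 3/2)
     R3 -= 1·R0  ⇒  (0, -3/2, 1/4, 1/4, -15/4)
[2] R1 /= -1  ⇒  (0, 1, -4, 1, -3)
     R0 -= 1/2·R1  ⇒  (1, 0, 7/4, 1/4, 5/4)
     R3 -= -3/2·R1  ⇒  (0, 0, -23/4, 7/4, -33/4)
[3] R2 /= 1/2  ⇒  (0, 0, 1, -5, 3)
     R0 -= 7/4·R2  ⇒  (1, 0, 0, 9, -4)
     R1 -= -4·R2  ⇒  (0, 1, 0, -19, 9)
     R3 -= -23/4·R2  ⇒  (0, 0, 0, -27, 9)
[4] R3 /= -27  ⇒  (0, 0, 0, 1, -1/3)
     R0 -= 9·R3  ⇒  (1, 0, 0, 0, -1)
     R1 -= -19·R3  ⇒  (0, 1, 0, 0, 8/3)
     R2 -= -5·R3  ⇒  (0, 0, 1, 0, 4/3)

rank = 4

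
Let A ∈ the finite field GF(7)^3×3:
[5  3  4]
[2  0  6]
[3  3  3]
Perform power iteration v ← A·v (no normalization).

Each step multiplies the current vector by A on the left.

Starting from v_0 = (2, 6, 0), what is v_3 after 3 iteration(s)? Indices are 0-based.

v_0 = (2, 6, 0).
v_1 = A·v_0 = (0, 4, 3).
v_2 = A·v_1 = (3, 4, 0).
v_3 = A·v_2 = (6, 6, 0).

v_3 = (6, 6, 0)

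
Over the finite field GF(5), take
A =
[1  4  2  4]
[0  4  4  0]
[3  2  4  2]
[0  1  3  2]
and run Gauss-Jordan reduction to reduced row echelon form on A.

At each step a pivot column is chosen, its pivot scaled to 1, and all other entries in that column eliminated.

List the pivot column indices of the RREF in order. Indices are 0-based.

pivot columns: 0, 1, 2, 3

pivot(0,0)=1: scale R0 → (1, 4, 2, 4)
  clear (2,0): R2 −= (3)R0 → (0, 0, 3, 0)
pivot(1,1)=4: scale R1 → (0, 1, 1, 0)
  clear (0,1): R0 −= (4)R1 → (1, 0, 3, 4)
  clear (3,1): R3 −= (1)R1 → (0, 0, 2, 2)
pivot(2,2)=3: scale R2 → (0, 0, 1, 0)
  clear (0,2): R0 −= (3)R2 → (1, 0, 0, 4)
  clear (1,2): R1 −= (1)R2 → (0, 1, 0, 0)
  clear (3,2): R3 −= (2)R2 → (0, 0, 0, 2)
pivot(3,3)=2: scale R3 → (0, 0, 0, 1)
  clear (0,3): R0 −= (4)R3 → (1, 0, 0, 0)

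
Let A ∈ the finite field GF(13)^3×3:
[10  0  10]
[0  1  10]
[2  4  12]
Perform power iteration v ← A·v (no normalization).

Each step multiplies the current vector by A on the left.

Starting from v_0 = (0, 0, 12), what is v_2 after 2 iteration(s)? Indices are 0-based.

v_2 = (1, 0, 4)

v_0 = (0, 0, 12).
v_1 = A·v_0 = (3, 3, 1).
v_2 = A·v_1 = (1, 0, 4).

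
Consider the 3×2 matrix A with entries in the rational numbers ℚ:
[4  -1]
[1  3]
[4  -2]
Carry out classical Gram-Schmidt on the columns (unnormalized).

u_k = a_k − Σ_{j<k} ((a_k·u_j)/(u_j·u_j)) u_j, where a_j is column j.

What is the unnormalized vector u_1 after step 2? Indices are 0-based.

Step 1: u_0 = a_0 = (4, 1, 4).
Step 2: u_1 = a_1 − (-3/11)·u_0 = (1/11, 36/11, -10/11).

u_1 = (1/11, 36/11, -10/11)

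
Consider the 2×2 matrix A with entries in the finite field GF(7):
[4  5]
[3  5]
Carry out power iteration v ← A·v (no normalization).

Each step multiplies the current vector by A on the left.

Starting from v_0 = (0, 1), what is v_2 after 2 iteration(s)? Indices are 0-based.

v_0 = (0, 1).
v_1 = A·v_0 = (5, 5).
v_2 = A·v_1 = (3, 5).

v_2 = (3, 5)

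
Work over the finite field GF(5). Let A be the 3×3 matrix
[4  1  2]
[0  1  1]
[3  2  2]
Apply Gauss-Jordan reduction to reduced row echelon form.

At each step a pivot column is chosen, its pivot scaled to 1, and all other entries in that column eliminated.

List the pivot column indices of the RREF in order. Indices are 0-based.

step 1: normalize row 0 (÷4) = (1, 4, 3)
  row 2: subtract 3×row0 = (0, 0, 3)
step 2: normalize row 1 (÷1) = (0, 1, 1)
  row 0: subtract 4×row1 = (1, 0, 4)
step 3: normalize row 2 (÷3) = (0, 0, 1)
  row 0: subtract 4×row2 = (1, 0, 0)
  row 1: subtract 1×row2 = (0, 1, 0)

pivot columns: 0, 1, 2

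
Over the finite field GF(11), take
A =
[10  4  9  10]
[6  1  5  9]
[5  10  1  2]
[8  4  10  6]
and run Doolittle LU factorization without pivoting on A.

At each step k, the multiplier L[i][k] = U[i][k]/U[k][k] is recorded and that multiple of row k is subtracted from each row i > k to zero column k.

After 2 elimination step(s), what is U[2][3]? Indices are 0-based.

k=0: U[0][0]=10
  eliminate (1,0): mult=5, new row 1: (0, 3, 4, 3); set L[1][0]=5
  eliminate (2,0): mult=6, new row 2: (0, 8, 2, 8); set L[2][0]=6
  eliminate (3,0): mult=3, new row 3: (0, 3, 5, 9); set L[3][0]=3
k=1: U[1][1]=3
  eliminate (2,1): mult=10, new row 2: (0, 0, 6, 0); set L[2][1]=10
  eliminate (3,1): mult=1, new row 3: (0, 0, 1, 6); set L[3][1]=1

U[2][3] = 0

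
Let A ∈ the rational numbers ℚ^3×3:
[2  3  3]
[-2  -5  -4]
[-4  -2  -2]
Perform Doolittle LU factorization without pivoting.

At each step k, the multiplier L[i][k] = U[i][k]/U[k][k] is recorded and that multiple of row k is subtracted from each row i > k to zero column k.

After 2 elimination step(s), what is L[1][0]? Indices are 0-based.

[col 0] pivot 2
  R1 -= -1*R0 → (0, -2, -1)  (L[1][0] := -1)
  R2 -= -2*R0 → (0, 4, 4)  (L[2][0] := -2)
[col 1] pivot -2
  R2 -= -2*R1 → (0, 0, 2)  (L[2][1] := -2)

L[1][0] = -1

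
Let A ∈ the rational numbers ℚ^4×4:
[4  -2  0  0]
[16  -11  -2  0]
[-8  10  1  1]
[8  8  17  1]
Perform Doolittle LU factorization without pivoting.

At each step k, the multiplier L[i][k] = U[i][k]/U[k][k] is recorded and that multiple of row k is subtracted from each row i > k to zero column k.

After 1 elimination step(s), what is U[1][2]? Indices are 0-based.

U[1][2] = -2

[col 0] pivot 4
  R1 -= 4*R0 → (0, -3, -2, 0)  (L[1][0] := 4)
  R2 -= -2*R0 → (0, 6, 1, 1)  (L[2][0] := -2)
  R3 -= 2*R0 → (0, 12, 17, 1)  (L[3][0] := 2)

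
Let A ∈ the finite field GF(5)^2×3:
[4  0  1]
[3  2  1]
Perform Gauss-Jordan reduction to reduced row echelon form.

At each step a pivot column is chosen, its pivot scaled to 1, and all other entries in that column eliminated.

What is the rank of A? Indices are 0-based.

rank = 2

pivot(0,0)=4: scale R0 → (1, 0, 4)
  clear (1,0): R1 −= (3)R0 → (0, 2, 4)
pivot(1,1)=2: scale R1 → (0, 1, 2)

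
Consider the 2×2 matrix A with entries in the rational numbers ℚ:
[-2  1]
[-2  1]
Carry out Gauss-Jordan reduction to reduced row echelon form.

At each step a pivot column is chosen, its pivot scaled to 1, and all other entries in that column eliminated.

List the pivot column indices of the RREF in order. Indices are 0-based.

pivot columns: 0

[1] R0 /= -2  ⇒  (1, -1/2)
     R1 -= -2·R0  ⇒  (0, 0)
column 1 empty below row 1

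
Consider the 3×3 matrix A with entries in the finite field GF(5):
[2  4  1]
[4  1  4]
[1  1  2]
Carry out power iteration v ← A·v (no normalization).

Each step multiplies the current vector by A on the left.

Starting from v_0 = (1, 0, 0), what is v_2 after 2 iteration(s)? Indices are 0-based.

v_2 = (1, 1, 3)

v_0 = (1, 0, 0).
v_1 = A·v_0 = (2, 4, 1).
v_2 = A·v_1 = (1, 1, 3).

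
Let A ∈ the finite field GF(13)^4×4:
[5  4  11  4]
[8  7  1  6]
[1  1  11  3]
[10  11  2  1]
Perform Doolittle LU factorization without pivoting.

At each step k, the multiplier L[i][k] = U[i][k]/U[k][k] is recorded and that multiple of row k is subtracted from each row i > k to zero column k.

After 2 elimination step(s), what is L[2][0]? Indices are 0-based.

[col 0] pivot 5
  R1 -= 12*R0 → (0, 11, 12, 10)  (L[1][0] := 12)
  R2 -= 8*R0 → (0, 8, 1, 10)  (L[2][0] := 8)
  R3 -= 2*R0 → (0, 3, 6, 6)  (L[3][0] := 2)
[col 1] pivot 11
  R2 -= 9*R1 → (0, 0, 10, 11)  (L[2][1] := 9)
  R3 -= 5*R1 → (0, 0, 11, 8)  (L[3][1] := 5)

L[2][0] = 8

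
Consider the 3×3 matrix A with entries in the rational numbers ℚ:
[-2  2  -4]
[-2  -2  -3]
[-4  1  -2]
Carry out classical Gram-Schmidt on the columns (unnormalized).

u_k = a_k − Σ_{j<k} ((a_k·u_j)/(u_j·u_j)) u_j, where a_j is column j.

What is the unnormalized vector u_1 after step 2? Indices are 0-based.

u_1 = (5/3, -7/3, 1/3)

Step 1: u_0 = a_0 = (-2, -2, -4).
Step 2: u_1 = a_1 − (-1/6)·u_0 = (5/3, -7/3, 1/3).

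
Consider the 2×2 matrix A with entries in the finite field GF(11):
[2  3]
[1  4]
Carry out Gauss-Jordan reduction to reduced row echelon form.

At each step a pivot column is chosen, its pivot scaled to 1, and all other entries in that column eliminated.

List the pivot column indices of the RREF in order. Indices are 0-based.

pivot columns: 0, 1

pivot(0,0)=2: scale R0 → (1, 7)
  clear (1,0): R1 −= (1)R0 → (0, 8)
pivot(1,1)=8: scale R1 → (0, 1)
  clear (0,1): R0 −= (7)R1 → (1, 0)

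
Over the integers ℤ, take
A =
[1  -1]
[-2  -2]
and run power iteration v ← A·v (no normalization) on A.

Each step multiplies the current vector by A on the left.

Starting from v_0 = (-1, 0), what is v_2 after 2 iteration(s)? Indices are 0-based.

v_2 = (-3, -2)

v_0 = (-1, 0).
v_1 = A·v_0 = (-1, 2).
v_2 = A·v_1 = (-3, -2).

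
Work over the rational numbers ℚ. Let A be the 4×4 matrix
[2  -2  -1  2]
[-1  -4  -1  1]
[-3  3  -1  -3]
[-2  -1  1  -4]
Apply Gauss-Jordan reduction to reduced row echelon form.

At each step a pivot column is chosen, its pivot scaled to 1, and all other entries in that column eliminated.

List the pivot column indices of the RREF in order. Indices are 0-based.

pivot columns: 0, 1, 2, 3

[1] R0 /= 2  ⇒  (1, -1, -1/2, 1)
     R1 -= -1·R0  ⇒  (0, -5, -3/2, 2)
     R2 -= -3·R0  ⇒  (0, 0, -5/2, 0)
     R3 -= -2·R0  ⇒  (0, -3, 0, -2)
[2] R1 /= -5  ⇒  (0, 1, 3/10, -2/5)
     R0 -= -1·R1  ⇒  (1, 0, -1/5, 3/5)
     R3 -= -3·R1  ⇒  (0, 0, 9/10, -16/5)
[3] R2 /= -5/2  ⇒  (0, 0, 1, 0)
     R0 -= -1/5·R2  ⇒  (1, 0, 0, 3/5)
     R1 -= 3/10·R2  ⇒  (0, 1, 0, -2/5)
     R3 -= 9/10·R2  ⇒  (0, 0, 0, -16/5)
[4] R3 /= -16/5  ⇒  (0, 0, 0, 1)
     R0 -= 3/5·R3  ⇒  (1, 0, 0, 0)
     R1 -= -2/5·R3  ⇒  (0, 1, 0, 0)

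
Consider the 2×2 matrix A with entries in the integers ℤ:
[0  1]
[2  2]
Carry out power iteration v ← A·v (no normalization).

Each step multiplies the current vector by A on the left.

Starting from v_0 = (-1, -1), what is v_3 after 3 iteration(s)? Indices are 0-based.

v_3 = (-10, -28)

v_0 = (-1, -1).
v_1 = A·v_0 = (-1, -4).
v_2 = A·v_1 = (-4, -10).
v_3 = A·v_2 = (-10, -28).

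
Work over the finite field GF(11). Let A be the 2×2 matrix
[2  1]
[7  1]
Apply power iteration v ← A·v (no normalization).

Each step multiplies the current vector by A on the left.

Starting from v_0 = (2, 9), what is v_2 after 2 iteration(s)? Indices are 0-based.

v_0 = (2, 9).
v_1 = A·v_0 = (2, 1).
v_2 = A·v_1 = (5, 4).

v_2 = (5, 4)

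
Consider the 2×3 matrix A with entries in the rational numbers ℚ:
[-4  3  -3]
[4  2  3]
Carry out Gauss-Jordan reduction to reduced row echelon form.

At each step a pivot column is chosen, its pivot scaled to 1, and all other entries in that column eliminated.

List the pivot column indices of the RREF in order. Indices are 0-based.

pivot columns: 0, 1

[1] R0 /= -4  ⇒  (1, -3/4, 3/4)
     R1 -= 4·R0  ⇒  (0, 5, 0)
[2] R1 /= 5  ⇒  (0, 1, 0)
     R0 -= -3/4·R1  ⇒  (1, 0, 3/4)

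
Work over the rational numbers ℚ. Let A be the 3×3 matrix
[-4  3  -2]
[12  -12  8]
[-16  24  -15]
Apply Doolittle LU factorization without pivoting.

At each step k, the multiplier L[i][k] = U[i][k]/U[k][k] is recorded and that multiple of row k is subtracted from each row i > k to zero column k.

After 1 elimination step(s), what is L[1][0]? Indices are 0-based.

L[1][0] = -3

k=0: U[0][0]=-4
  eliminate (1,0): mult=-3, new row 1: (0, -3, 2); set L[1][0]=-3
  eliminate (2,0): mult=4, new row 2: (0, 12, -7); set L[2][0]=4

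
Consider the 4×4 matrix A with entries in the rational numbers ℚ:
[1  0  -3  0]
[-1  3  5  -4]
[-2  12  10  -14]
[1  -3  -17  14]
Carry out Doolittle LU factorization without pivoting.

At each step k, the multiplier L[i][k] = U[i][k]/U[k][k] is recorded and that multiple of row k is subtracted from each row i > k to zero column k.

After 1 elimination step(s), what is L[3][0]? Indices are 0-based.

L[3][0] = 1

[col 0] pivot 1
  R1 -= -1*R0 → (0, 3, 2, -4)  (L[1][0] := -1)
  R2 -= -2*R0 → (0, 12, 4, -14)  (L[2][0] := -2)
  R3 -= 1*R0 → (0, -3, -14, 14)  (L[3][0] := 1)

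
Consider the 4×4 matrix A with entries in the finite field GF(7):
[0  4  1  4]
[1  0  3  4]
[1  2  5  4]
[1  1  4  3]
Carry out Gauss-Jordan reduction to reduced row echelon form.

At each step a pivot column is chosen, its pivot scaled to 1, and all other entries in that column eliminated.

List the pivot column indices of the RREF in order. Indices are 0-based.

pivot columns: 0, 1, 2, 3

step 1: exchange rows 0,1
step 1: normalize row 0 (÷1) = (1, 0, 3, 4)
  row 2: subtract 1×row0 = (0, 2, 2, 0)
  row 3: subtract 1×row0 = (0, 1, 1, 6)
step 2: normalize row 1 (÷4) = (0, 1, 2, 1)
  row 2: subtract 2×row1 = (0, 0, 5, 5)
  row 3: subtract 1×row1 = (0, 0, 6, 5)
step 3: normalize row 2 (÷5) = (0, 0, 1, 1)
  row 0: subtract 3×row2 = (1, 0, 0, 1)
  row 1: subtract 2×row2 = (0, 1, 0, 6)
  row 3: subtract 6×row2 = (0, 0, 0, 6)
step 4: normalize row 3 (÷6) = (0, 0, 0, 1)
  row 0: subtract 1×row3 = (1, 0, 0, 0)
  row 1: subtract 6×row3 = (0, 1, 0, 0)
  row 2: subtract 1×row3 = (0, 0, 1, 0)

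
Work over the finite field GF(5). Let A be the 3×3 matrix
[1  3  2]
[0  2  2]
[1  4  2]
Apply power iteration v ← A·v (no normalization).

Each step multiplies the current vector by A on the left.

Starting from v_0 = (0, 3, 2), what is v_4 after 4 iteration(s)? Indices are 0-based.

v_4 = (4, 4, 3)

v_0 = (0, 3, 2).
v_1 = A·v_0 = (3, 0, 1).
v_2 = A·v_1 = (0, 2, 0).
v_3 = A·v_2 = (1, 4, 3).
v_4 = A·v_3 = (4, 4, 3).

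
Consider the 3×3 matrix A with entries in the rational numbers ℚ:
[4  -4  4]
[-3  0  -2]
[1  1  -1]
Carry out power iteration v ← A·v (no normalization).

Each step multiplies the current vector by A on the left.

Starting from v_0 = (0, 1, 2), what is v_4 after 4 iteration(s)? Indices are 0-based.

v_0 = (0, 1, 2).
v_1 = A·v_0 = (4, -4, -1).
v_2 = A·v_1 = (28, -10, 1).
v_3 = A·v_2 = (156, -86, 17).
v_4 = A·v_3 = (1036, -502, 53).

v_4 = (1036, -502, 53)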